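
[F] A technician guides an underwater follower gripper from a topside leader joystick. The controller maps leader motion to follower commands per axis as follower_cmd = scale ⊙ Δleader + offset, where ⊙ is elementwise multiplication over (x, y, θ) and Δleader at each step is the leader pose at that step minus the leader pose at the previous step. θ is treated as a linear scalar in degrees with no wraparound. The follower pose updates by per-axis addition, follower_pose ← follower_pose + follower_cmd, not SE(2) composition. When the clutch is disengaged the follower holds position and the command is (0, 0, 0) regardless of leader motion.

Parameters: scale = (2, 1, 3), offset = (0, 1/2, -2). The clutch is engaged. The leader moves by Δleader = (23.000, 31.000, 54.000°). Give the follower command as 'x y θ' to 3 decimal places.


axis x: 2·23.000 + 0 = 46.000
axis y: 1·31.000 + 1/2 = 31.500
axis θ: 3·54.000 + -2 = 160.000

46.000 31.500 160.000


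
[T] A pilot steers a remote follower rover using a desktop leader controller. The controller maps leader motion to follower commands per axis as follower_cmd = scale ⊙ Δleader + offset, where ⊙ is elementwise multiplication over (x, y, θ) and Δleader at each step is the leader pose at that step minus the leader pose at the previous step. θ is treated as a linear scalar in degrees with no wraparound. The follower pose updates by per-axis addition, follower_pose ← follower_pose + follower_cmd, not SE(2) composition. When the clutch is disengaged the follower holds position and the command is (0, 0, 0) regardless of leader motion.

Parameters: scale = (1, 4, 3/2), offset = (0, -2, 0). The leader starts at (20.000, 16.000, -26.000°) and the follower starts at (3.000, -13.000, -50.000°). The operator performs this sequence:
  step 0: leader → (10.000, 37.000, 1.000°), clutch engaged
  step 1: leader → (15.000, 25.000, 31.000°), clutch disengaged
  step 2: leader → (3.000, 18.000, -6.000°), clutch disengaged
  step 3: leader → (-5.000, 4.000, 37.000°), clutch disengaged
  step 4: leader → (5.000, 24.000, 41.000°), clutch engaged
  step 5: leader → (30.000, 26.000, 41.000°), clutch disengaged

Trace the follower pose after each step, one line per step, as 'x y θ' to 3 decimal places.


-7.000 69.000 -9.500
-7.000 69.000 -9.500
-7.000 69.000 -9.500
-7.000 69.000 -9.500
3.000 147.000 -3.500
3.000 147.000 -3.500

step 0: Δleader=(-10.000, 21.000, 27.000°), engaged; cmd=(-10.000, 82.000, 40.500°) → follower=(-7.000, 69.000, -9.500°)
step 1: Δleader=(5.000, -12.000, 30.000°), disengaged; cmd=(0,0,0) → follower holds at (-7.000, 69.000, -9.500°)
step 2: Δleader=(-12.000, -7.000, -37.000°), disengaged; cmd=(0,0,0) → follower holds at (-7.000, 69.000, -9.500°)
step 3: Δleader=(-8.000, -14.000, 43.000°), disengaged; cmd=(0,0,0) → follower holds at (-7.000, 69.000, -9.500°)
step 4: Δleader=(10.000, 20.000, 4.000°), engaged; cmd=(10.000, 78.000, 6.000°) → follower=(3.000, 147.000, -3.500°)
step 5: Δleader=(25.000, 2.000, 0.000°), disengaged; cmd=(0,0,0) → follower holds at (3.000, 147.000, -3.500°)


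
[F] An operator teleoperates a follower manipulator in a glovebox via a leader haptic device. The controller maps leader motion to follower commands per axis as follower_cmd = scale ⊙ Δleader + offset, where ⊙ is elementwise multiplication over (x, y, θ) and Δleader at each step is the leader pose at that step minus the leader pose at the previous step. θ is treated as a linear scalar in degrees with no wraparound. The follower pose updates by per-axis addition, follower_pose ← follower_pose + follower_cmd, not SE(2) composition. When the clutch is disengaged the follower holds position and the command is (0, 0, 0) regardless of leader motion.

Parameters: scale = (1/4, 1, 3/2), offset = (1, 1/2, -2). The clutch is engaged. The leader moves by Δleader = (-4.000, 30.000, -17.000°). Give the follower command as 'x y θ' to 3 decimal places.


0.000 30.500 -27.500

axis x: 1/4·-4.000 + 1 = 0.000
axis y: 1·30.000 + 1/2 = 30.500
axis θ: 3/2·-17.000 + -2 = -27.500


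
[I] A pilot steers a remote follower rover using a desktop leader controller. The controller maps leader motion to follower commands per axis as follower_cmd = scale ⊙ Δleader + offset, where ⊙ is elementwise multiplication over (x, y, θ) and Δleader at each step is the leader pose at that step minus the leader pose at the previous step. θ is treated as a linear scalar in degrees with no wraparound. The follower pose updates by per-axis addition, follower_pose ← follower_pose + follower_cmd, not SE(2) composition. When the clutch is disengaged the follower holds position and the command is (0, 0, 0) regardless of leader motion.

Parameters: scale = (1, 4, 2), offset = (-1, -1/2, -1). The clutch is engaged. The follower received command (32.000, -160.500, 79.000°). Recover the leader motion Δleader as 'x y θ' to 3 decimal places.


axis x: (32.000 − -1) / (1) = 33.000
axis y: (-160.500 − -1/2) / (4) = -40.000
axis θ: (79.000 − -1) / (2) = 40.000

33.000 -40.000 40.000


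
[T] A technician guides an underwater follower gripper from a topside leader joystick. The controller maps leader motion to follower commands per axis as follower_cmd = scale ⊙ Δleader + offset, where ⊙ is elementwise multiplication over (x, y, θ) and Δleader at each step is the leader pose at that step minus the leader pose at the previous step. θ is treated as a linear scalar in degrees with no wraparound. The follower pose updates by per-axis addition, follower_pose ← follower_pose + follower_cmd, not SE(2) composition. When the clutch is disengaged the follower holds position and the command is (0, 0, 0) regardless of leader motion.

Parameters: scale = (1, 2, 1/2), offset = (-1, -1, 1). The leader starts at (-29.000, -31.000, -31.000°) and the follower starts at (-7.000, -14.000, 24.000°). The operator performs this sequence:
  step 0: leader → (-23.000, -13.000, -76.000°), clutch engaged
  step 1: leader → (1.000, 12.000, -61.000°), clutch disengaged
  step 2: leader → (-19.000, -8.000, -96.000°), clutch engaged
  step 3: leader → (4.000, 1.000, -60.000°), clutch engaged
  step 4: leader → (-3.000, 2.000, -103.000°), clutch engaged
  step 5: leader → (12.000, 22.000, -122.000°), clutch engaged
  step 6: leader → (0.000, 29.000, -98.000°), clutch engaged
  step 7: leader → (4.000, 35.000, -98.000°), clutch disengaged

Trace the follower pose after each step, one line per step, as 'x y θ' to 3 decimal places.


step 0: Δleader=(6.000, 18.000, -45.000°), engaged; cmd=(5.000, 35.000, -21.500°) → follower=(-2.000, 21.000, 2.500°)
step 1: Δleader=(24.000, 25.000, 15.000°), disengaged; cmd=(0,0,0) → follower holds at (-2.000, 21.000, 2.500°)
step 2: Δleader=(-20.000, -20.000, -35.000°), engaged; cmd=(-21.000, -41.000, -16.500°) → follower=(-23.000, -20.000, -14.000°)
step 3: Δleader=(23.000, 9.000, 36.000°), engaged; cmd=(22.000, 17.000, 19.000°) → follower=(-1.000, -3.000, 5.000°)
step 4: Δleader=(-7.000, 1.000, -43.000°), engaged; cmd=(-8.000, 1.000, -20.500°) → follower=(-9.000, -2.000, -15.500°)
step 5: Δleader=(15.000, 20.000, -19.000°), engaged; cmd=(14.000, 39.000, -8.500°) → follower=(5.000, 37.000, -24.000°)
step 6: Δleader=(-12.000, 7.000, 24.000°), engaged; cmd=(-13.000, 13.000, 13.000°) → follower=(-8.000, 50.000, -11.000°)
step 7: Δleader=(4.000, 6.000, 0.000°), disengaged; cmd=(0,0,0) → follower holds at (-8.000, 50.000, -11.000°)

-2.000 21.000 2.500
-2.000 21.000 2.500
-23.000 -20.000 -14.000
-1.000 -3.000 5.000
-9.000 -2.000 -15.500
5.000 37.000 -24.000
-8.000 50.000 -11.000
-8.000 50.000 -11.000


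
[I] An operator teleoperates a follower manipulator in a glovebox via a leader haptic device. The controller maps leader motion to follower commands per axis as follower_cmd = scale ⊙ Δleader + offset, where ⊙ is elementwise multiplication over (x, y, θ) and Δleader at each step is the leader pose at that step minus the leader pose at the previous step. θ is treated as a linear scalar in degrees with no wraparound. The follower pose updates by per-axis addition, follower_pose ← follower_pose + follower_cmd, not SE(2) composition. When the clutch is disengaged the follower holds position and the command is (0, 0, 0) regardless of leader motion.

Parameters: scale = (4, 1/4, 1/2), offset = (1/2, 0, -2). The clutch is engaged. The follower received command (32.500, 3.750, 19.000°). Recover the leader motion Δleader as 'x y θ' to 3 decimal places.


8.000 15.000 42.000

axis x: (32.500 − 1/2) / (4) = 8.000
axis y: (3.750 − 0) / (1/4) = 15.000
axis θ: (19.000 − -2) / (1/2) = 42.000


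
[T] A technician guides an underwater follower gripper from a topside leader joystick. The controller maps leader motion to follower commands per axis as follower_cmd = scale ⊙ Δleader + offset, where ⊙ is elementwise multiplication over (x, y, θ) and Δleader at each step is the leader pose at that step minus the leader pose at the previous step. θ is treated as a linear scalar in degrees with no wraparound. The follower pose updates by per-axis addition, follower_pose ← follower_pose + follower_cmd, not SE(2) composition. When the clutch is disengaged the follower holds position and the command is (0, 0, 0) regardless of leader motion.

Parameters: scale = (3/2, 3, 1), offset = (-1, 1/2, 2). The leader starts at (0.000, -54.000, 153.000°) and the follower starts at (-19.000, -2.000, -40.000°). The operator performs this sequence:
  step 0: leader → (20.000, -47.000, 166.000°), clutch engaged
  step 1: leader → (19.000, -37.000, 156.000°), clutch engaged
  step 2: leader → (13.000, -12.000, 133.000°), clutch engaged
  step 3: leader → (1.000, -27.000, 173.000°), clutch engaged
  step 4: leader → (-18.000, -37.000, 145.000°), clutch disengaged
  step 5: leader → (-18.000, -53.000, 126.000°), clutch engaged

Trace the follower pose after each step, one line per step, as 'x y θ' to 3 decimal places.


10.000 19.500 -25.000
7.500 50.000 -33.000
-2.500 125.500 -54.000
-21.500 81.000 -12.000
-21.500 81.000 -12.000
-22.500 33.500 -29.000

step 0: Δleader=(20.000, 7.000, 13.000°), engaged; cmd=(29.000, 21.500, 15.000°) → follower=(10.000, 19.500, -25.000°)
step 1: Δleader=(-1.000, 10.000, -10.000°), engaged; cmd=(-2.500, 30.500, -8.000°) → follower=(7.500, 50.000, -33.000°)
step 2: Δleader=(-6.000, 25.000, -23.000°), engaged; cmd=(-10.000, 75.500, -21.000°) → follower=(-2.500, 125.500, -54.000°)
step 3: Δleader=(-12.000, -15.000, 40.000°), engaged; cmd=(-19.000, -44.500, 42.000°) → follower=(-21.500, 81.000, -12.000°)
step 4: Δleader=(-19.000, -10.000, -28.000°), disengaged; cmd=(0,0,0) → follower holds at (-21.500, 81.000, -12.000°)
step 5: Δleader=(0.000, -16.000, -19.000°), engaged; cmd=(-1.000, -47.500, -17.000°) → follower=(-22.500, 33.500, -29.000°)


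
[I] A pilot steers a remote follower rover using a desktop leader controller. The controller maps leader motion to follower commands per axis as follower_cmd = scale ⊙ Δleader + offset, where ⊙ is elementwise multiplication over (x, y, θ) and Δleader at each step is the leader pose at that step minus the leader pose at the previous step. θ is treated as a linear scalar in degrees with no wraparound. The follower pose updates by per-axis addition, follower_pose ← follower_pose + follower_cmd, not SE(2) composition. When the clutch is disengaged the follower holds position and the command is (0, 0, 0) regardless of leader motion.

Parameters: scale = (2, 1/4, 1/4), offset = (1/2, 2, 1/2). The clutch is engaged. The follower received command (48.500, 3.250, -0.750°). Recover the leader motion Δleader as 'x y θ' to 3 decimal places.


24.000 5.000 -5.000

axis x: (48.500 − 1/2) / (2) = 24.000
axis y: (3.250 − 2) / (1/4) = 5.000
axis θ: (-0.750 − 1/2) / (1/4) = -5.000


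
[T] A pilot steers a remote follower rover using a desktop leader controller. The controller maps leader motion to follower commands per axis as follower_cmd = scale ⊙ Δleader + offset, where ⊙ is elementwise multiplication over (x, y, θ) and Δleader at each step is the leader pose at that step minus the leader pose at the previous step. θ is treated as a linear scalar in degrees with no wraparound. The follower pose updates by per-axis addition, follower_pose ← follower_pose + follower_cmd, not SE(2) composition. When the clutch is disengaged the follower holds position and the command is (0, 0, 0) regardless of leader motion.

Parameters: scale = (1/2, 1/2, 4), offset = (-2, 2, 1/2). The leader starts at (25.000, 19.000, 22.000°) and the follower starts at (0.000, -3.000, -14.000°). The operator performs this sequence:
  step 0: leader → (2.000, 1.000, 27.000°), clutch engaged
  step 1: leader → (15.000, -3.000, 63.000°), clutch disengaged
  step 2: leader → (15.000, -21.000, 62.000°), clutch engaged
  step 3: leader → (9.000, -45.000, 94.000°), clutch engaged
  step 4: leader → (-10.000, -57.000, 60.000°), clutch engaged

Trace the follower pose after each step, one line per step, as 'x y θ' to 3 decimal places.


step 0: Δleader=(-23.000, -18.000, 5.000°), engaged; cmd=(-13.500, -7.000, 20.500°) → follower=(-13.500, -10.000, 6.500°)
step 1: Δleader=(13.000, -4.000, 36.000°), disengaged; cmd=(0,0,0) → follower holds at (-13.500, -10.000, 6.500°)
step 2: Δleader=(0.000, -18.000, -1.000°), engaged; cmd=(-2.000, -7.000, -3.500°) → follower=(-15.500, -17.000, 3.000°)
step 3: Δleader=(-6.000, -24.000, 32.000°), engaged; cmd=(-5.000, -10.000, 128.500°) → follower=(-20.500, -27.000, 131.500°)
step 4: Δleader=(-19.000, -12.000, -34.000°), engaged; cmd=(-11.500, -4.000, -135.500°) → follower=(-32.000, -31.000, -4.000°)

-13.500 -10.000 6.500
-13.500 -10.000 6.500
-15.500 -17.000 3.000
-20.500 -27.000 131.500
-32.000 -31.000 -4.000


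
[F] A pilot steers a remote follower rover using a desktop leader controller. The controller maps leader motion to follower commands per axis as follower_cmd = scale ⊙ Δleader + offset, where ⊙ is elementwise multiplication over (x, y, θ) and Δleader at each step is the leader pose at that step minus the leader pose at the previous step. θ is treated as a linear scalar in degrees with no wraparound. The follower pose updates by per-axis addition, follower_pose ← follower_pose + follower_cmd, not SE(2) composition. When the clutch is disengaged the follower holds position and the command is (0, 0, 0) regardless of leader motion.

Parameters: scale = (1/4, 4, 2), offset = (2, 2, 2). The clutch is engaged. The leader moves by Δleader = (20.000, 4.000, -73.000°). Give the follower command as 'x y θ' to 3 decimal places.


axis x: 1/4·20.000 + 2 = 7.000
axis y: 4·4.000 + 2 = 18.000
axis θ: 2·-73.000 + 2 = -144.000

7.000 18.000 -144.000


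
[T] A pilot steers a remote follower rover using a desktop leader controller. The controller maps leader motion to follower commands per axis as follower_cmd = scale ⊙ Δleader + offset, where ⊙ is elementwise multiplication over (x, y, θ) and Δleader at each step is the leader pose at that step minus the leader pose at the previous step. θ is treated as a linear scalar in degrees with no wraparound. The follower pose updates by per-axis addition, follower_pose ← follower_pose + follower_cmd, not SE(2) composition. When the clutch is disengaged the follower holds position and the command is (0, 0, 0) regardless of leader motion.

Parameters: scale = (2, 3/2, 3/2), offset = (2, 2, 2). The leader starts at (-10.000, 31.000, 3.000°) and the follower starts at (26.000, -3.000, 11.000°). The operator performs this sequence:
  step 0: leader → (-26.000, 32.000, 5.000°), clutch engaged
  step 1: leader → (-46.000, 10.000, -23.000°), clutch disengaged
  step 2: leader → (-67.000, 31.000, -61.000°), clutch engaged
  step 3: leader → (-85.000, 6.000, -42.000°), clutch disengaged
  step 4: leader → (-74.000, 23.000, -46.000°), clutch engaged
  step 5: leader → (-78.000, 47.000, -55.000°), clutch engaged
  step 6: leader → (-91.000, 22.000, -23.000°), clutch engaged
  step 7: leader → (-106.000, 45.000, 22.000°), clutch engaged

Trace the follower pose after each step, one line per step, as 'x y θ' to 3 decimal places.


step 0: Δleader=(-16.000, 1.000, 2.000°), engaged; cmd=(-30.000, 3.500, 5.000°) → follower=(-4.000, 0.500, 16.000°)
step 1: Δleader=(-20.000, -22.000, -28.000°), disengaged; cmd=(0,0,0) → follower holds at (-4.000, 0.500, 16.000°)
step 2: Δleader=(-21.000, 21.000, -38.000°), engaged; cmd=(-40.000, 33.500, -55.000°) → follower=(-44.000, 34.000, -39.000°)
step 3: Δleader=(-18.000, -25.000, 19.000°), disengaged; cmd=(0,0,0) → follower holds at (-44.000, 34.000, -39.000°)
step 4: Δleader=(11.000, 17.000, -4.000°), engaged; cmd=(24.000, 27.500, -4.000°) → follower=(-20.000, 61.500, -43.000°)
step 5: Δleader=(-4.000, 24.000, -9.000°), engaged; cmd=(-6.000, 38.000, -11.500°) → follower=(-26.000, 99.500, -54.500°)
step 6: Δleader=(-13.000, -25.000, 32.000°), engaged; cmd=(-24.000, -35.500, 50.000°) → follower=(-50.000, 64.000, -4.500°)
step 7: Δleader=(-15.000, 23.000, 45.000°), engaged; cmd=(-28.000, 36.500, 69.500°) → follower=(-78.000, 100.500, 65.000°)

-4.000 0.500 16.000
-4.000 0.500 16.000
-44.000 34.000 -39.000
-44.000 34.000 -39.000
-20.000 61.500 -43.000
-26.000 99.500 -54.500
-50.000 64.000 -4.500
-78.000 100.500 65.000


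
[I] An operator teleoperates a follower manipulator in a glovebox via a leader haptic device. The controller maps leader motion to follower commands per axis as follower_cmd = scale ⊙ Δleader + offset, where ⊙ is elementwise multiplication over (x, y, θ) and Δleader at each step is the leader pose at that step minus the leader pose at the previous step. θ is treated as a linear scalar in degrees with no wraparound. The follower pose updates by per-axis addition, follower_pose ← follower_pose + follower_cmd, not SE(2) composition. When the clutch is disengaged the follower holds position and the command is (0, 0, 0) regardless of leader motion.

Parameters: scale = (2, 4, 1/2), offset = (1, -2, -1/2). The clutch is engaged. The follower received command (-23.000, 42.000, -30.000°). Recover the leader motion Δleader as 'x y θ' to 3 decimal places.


axis x: (-23.000 − 1) / (2) = -12.000
axis y: (42.000 − -2) / (4) = 11.000
axis θ: (-30.000 − -1/2) / (1/2) = -59.000

-12.000 11.000 -59.000


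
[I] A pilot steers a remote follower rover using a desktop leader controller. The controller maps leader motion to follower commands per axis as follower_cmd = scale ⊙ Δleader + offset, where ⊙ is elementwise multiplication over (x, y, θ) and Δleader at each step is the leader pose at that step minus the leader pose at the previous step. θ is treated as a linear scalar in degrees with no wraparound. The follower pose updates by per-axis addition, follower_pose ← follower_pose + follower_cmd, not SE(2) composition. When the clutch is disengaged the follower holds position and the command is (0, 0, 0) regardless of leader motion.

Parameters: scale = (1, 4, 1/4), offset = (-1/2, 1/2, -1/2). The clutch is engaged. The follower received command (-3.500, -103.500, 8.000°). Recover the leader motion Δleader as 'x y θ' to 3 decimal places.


axis x: (-3.500 − -1/2) / (1) = -3.000
axis y: (-103.500 − 1/2) / (4) = -26.000
axis θ: (8.000 − -1/2) / (1/4) = 34.000

-3.000 -26.000 34.000


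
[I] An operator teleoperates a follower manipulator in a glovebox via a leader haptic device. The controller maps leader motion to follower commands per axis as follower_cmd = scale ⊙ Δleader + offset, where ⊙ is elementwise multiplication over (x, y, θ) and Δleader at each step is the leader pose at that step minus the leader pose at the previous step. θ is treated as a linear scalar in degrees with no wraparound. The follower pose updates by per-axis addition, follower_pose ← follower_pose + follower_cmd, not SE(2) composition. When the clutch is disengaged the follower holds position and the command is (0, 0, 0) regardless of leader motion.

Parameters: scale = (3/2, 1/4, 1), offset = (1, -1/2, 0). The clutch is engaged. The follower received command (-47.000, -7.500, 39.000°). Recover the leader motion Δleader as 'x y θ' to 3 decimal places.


-32.000 -28.000 39.000

axis x: (-47.000 − 1) / (3/2) = -32.000
axis y: (-7.500 − -1/2) / (1/4) = -28.000
axis θ: (39.000 − 0) / (1) = 39.000


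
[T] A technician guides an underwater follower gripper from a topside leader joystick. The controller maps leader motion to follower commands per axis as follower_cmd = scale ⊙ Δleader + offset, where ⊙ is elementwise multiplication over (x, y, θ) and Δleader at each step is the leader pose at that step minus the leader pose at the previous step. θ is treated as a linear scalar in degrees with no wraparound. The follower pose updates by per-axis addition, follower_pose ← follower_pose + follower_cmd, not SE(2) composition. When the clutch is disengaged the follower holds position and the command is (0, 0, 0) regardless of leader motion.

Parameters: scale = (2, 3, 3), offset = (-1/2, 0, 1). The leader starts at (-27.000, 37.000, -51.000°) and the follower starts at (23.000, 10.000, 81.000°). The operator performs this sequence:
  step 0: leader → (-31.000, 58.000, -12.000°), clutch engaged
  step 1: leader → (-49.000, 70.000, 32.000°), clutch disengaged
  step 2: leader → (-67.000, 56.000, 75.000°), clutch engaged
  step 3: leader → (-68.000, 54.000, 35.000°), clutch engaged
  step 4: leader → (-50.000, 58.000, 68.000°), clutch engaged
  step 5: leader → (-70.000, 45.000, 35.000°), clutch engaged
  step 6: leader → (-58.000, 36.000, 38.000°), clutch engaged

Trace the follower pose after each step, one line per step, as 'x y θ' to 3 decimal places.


step 0: Δleader=(-4.000, 21.000, 39.000°), engaged; cmd=(-8.500, 63.000, 118.000°) → follower=(14.500, 73.000, 199.000°)
step 1: Δleader=(-18.000, 12.000, 44.000°), disengaged; cmd=(0,0,0) → follower holds at (14.500, 73.000, 199.000°)
step 2: Δleader=(-18.000, -14.000, 43.000°), engaged; cmd=(-36.500, -42.000, 130.000°) → follower=(-22.000, 31.000, 329.000°)
step 3: Δleader=(-1.000, -2.000, -40.000°), engaged; cmd=(-2.500, -6.000, -119.000°) → follower=(-24.500, 25.000, 210.000°)
step 4: Δleader=(18.000, 4.000, 33.000°), engaged; cmd=(35.500, 12.000, 100.000°) → follower=(11.000, 37.000, 310.000°)
step 5: Δleader=(-20.000, -13.000, -33.000°), engaged; cmd=(-40.500, -39.000, -98.000°) → follower=(-29.500, -2.000, 212.000°)
step 6: Δleader=(12.000, -9.000, 3.000°), engaged; cmd=(23.500, -27.000, 10.000°) → follower=(-6.000, -29.000, 222.000°)

14.500 73.000 199.000
14.500 73.000 199.000
-22.000 31.000 329.000
-24.500 25.000 210.000
11.000 37.000 310.000
-29.500 -2.000 212.000
-6.000 -29.000 222.000


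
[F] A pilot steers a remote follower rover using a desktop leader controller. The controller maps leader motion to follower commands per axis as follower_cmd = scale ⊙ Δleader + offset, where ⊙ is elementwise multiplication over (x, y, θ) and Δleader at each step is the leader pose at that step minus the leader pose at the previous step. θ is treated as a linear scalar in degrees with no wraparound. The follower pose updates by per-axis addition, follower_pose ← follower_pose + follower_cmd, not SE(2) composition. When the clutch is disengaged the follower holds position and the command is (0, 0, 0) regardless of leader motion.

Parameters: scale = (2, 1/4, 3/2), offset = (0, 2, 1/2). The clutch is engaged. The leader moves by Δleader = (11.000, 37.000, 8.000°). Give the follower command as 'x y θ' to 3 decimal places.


axis x: 2·11.000 + 0 = 22.000
axis y: 1/4·37.000 + 2 = 11.250
axis θ: 3/2·8.000 + 1/2 = 12.500

22.000 11.250 12.500


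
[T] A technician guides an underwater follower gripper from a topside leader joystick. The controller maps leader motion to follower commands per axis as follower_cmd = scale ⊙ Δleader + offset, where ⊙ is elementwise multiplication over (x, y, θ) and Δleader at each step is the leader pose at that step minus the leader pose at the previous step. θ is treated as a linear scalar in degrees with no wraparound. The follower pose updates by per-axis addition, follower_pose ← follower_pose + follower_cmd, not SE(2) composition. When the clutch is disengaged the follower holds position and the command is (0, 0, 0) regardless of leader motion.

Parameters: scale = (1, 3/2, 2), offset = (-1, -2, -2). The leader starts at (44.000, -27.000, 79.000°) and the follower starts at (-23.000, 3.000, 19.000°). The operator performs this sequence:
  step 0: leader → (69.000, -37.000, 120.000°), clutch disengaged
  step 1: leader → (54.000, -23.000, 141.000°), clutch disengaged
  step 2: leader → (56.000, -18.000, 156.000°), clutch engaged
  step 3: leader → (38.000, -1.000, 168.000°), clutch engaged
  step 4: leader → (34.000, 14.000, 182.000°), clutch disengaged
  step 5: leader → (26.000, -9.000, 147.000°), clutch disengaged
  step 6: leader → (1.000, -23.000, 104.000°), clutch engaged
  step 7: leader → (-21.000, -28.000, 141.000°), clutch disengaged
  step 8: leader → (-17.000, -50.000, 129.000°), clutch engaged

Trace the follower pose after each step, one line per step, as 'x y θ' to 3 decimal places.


-23.000 3.000 19.000
-23.000 3.000 19.000
-22.000 8.500 47.000
-41.000 32.000 69.000
-41.000 32.000 69.000
-41.000 32.000 69.000
-67.000 9.000 -19.000
-67.000 9.000 -19.000
-64.000 -26.000 -45.000

step 0: Δleader=(25.000, -10.000, 41.000°), disengaged; cmd=(0,0,0) → follower holds at (-23.000, 3.000, 19.000°)
step 1: Δleader=(-15.000, 14.000, 21.000°), disengaged; cmd=(0,0,0) → follower holds at (-23.000, 3.000, 19.000°)
step 2: Δleader=(2.000, 5.000, 15.000°), engaged; cmd=(1.000, 5.500, 28.000°) → follower=(-22.000, 8.500, 47.000°)
step 3: Δleader=(-18.000, 17.000, 12.000°), engaged; cmd=(-19.000, 23.500, 22.000°) → follower=(-41.000, 32.000, 69.000°)
step 4: Δleader=(-4.000, 15.000, 14.000°), disengaged; cmd=(0,0,0) → follower holds at (-41.000, 32.000, 69.000°)
step 5: Δleader=(-8.000, -23.000, -35.000°), disengaged; cmd=(0,0,0) → follower holds at (-41.000, 32.000, 69.000°)
step 6: Δleader=(-25.000, -14.000, -43.000°), engaged; cmd=(-26.000, -23.000, -88.000°) → follower=(-67.000, 9.000, -19.000°)
step 7: Δleader=(-22.000, -5.000, 37.000°), disengaged; cmd=(0,0,0) → follower holds at (-67.000, 9.000, -19.000°)
step 8: Δleader=(4.000, -22.000, -12.000°), engaged; cmd=(3.000, -35.000, -26.000°) → follower=(-64.000, -26.000, -45.000°)


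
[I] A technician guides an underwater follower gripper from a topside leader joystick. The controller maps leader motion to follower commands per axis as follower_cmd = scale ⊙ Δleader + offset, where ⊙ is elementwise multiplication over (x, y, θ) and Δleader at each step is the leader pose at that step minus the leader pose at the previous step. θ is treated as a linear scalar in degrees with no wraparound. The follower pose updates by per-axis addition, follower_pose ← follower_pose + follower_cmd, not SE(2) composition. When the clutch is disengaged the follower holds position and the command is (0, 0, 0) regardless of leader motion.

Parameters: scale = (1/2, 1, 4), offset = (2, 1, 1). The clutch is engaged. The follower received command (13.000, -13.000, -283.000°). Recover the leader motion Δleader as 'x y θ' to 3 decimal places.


axis x: (13.000 − 2) / (1/2) = 22.000
axis y: (-13.000 − 1) / (1) = -14.000
axis θ: (-283.000 − 1) / (4) = -71.000

22.000 -14.000 -71.000


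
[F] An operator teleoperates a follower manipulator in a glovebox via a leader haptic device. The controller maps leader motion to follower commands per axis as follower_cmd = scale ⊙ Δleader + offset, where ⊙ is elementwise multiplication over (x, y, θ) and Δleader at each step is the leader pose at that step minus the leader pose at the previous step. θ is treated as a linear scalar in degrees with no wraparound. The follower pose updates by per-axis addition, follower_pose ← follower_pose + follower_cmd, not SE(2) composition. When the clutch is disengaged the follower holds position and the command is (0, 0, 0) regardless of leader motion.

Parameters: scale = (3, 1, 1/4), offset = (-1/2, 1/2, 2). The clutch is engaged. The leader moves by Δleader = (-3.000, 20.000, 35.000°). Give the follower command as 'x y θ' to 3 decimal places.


axis x: 3·-3.000 + -1/2 = -9.500
axis y: 1·20.000 + 1/2 = 20.500
axis θ: 1/4·35.000 + 2 = 10.750

-9.500 20.500 10.750


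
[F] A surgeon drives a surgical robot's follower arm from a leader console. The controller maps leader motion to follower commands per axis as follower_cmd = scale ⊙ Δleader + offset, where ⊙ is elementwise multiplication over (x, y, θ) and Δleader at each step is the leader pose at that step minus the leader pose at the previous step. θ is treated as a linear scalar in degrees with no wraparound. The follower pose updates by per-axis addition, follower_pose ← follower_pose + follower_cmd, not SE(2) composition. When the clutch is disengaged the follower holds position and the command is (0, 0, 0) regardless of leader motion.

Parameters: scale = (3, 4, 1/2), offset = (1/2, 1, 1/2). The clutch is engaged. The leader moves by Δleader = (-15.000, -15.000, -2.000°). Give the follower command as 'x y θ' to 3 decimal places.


-44.500 -59.000 -0.500

axis x: 3·-15.000 + 1/2 = -44.500
axis y: 4·-15.000 + 1 = -59.000
axis θ: 1/2·-2.000 + 1/2 = -0.500


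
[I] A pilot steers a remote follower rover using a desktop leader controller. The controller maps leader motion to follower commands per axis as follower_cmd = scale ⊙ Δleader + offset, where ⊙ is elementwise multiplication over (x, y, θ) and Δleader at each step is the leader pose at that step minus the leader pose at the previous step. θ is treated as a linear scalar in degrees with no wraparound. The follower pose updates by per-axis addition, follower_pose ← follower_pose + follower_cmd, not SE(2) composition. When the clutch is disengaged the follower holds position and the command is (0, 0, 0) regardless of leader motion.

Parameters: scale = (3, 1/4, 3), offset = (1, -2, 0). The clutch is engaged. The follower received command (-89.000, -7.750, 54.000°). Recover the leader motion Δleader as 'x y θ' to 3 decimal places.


axis x: (-89.000 − 1) / (3) = -30.000
axis y: (-7.750 − -2) / (1/4) = -23.000
axis θ: (54.000 − 0) / (3) = 18.000

-30.000 -23.000 18.000


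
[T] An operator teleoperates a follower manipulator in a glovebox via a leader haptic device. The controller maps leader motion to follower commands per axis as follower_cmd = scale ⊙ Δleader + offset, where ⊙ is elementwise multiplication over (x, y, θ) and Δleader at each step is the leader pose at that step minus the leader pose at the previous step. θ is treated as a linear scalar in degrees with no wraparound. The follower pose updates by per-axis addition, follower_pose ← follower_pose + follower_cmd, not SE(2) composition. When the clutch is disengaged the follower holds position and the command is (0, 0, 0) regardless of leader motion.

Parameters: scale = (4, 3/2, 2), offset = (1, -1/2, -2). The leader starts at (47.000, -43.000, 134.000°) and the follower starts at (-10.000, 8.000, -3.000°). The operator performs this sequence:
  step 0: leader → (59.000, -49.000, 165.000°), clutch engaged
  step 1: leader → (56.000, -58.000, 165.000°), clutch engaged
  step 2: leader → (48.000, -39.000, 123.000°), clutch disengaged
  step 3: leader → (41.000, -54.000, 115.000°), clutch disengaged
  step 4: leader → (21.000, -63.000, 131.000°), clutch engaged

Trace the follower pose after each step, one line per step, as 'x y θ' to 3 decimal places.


step 0: Δleader=(12.000, -6.000, 31.000°), engaged; cmd=(49.000, -9.500, 60.000°) → follower=(39.000, -1.500, 57.000°)
step 1: Δleader=(-3.000, -9.000, 0.000°), engaged; cmd=(-11.000, -14.000, -2.000°) → follower=(28.000, -15.500, 55.000°)
step 2: Δleader=(-8.000, 19.000, -42.000°), disengaged; cmd=(0,0,0) → follower holds at (28.000, -15.500, 55.000°)
step 3: Δleader=(-7.000, -15.000, -8.000°), disengaged; cmd=(0,0,0) → follower holds at (28.000, -15.500, 55.000°)
step 4: Δleader=(-20.000, -9.000, 16.000°), engaged; cmd=(-79.000, -14.000, 30.000°) → follower=(-51.000, -29.500, 85.000°)

39.000 -1.500 57.000
28.000 -15.500 55.000
28.000 -15.500 55.000
28.000 -15.500 55.000
-51.000 -29.500 85.000


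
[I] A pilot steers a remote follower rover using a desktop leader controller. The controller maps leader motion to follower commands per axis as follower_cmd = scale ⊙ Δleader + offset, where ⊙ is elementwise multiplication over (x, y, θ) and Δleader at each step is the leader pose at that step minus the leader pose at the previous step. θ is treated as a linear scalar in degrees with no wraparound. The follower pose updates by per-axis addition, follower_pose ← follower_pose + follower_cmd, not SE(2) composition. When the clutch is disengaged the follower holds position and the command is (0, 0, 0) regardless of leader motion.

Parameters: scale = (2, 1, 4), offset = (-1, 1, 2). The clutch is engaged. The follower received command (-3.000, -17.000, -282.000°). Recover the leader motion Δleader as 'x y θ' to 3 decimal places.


axis x: (-3.000 − -1) / (2) = -1.000
axis y: (-17.000 − 1) / (1) = -18.000
axis θ: (-282.000 − 2) / (4) = -71.000

-1.000 -18.000 -71.000


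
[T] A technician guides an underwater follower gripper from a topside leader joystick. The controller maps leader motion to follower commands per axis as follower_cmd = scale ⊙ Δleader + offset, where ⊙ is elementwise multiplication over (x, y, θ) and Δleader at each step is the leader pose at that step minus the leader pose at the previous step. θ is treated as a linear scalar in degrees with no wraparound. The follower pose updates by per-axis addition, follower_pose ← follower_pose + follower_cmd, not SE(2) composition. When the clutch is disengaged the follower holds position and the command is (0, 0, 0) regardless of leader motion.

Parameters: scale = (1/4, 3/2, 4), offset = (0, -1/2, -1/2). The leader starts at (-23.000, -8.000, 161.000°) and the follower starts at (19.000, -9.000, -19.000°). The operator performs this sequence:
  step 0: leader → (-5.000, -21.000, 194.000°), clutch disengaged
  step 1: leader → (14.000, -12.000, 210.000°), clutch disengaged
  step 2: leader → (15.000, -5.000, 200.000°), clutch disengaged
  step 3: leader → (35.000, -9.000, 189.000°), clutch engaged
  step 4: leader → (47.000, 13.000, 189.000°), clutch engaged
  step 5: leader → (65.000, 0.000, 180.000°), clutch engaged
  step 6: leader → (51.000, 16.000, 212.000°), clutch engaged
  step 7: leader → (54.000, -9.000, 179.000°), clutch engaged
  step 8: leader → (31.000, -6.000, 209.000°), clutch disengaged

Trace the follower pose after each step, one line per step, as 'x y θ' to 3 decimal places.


step 0: Δleader=(18.000, -13.000, 33.000°), disengaged; cmd=(0,0,0) → follower holds at (19.000, -9.000, -19.000°)
step 1: Δleader=(19.000, 9.000, 16.000°), disengaged; cmd=(0,0,0) → follower holds at (19.000, -9.000, -19.000°)
step 2: Δleader=(1.000, 7.000, -10.000°), disengaged; cmd=(0,0,0) → follower holds at (19.000, -9.000, -19.000°)
step 3: Δleader=(20.000, -4.000, -11.000°), engaged; cmd=(5.000, -6.500, -44.500°) → follower=(24.000, -15.500, -63.500°)
step 4: Δleader=(12.000, 22.000, 0.000°), engaged; cmd=(3.000, 32.500, -0.500°) → follower=(27.000, 17.000, -64.000°)
step 5: Δleader=(18.000, -13.000, -9.000°), engaged; cmd=(4.500, -20.000, -36.500°) → follower=(31.500, -3.000, -100.500°)
step 6: Δleader=(-14.000, 16.000, 32.000°), engaged; cmd=(-3.500, 23.500, 127.500°) → follower=(28.000, 20.500, 27.000°)
step 7: Δleader=(3.000, -25.000, -33.000°), engaged; cmd=(0.750, -38.000, -132.500°) → follower=(28.750, -17.500, -105.500°)
step 8: Δleader=(-23.000, 3.000, 30.000°), disengaged; cmd=(0,0,0) → follower holds at (28.750, -17.500, -105.500°)

19.000 -9.000 -19.000
19.000 -9.000 -19.000
19.000 -9.000 -19.000
24.000 -15.500 -63.500
27.000 17.000 -64.000
31.500 -3.000 -100.500
28.000 20.500 27.000
28.750 -17.500 -105.500
28.750 -17.500 -105.500


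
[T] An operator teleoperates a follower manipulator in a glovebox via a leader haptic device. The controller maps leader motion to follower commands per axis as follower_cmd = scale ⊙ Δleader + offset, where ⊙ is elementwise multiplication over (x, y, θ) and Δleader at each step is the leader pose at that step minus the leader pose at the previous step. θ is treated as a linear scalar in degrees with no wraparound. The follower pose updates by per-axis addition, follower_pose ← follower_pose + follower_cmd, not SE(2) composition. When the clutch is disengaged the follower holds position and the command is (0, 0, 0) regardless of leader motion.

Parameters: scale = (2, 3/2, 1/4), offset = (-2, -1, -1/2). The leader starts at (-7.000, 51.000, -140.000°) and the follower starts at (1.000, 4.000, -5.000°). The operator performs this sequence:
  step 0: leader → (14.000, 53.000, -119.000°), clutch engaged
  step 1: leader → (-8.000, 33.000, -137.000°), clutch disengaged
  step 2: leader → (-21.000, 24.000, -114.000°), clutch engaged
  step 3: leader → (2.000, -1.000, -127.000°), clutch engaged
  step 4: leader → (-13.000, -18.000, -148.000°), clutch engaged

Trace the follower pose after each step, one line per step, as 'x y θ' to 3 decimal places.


41.000 6.000 -0.250
41.000 6.000 -0.250
13.000 -8.500 5.000
57.000 -47.000 1.250
25.000 -73.500 -4.500

step 0: Δleader=(21.000, 2.000, 21.000°), engaged; cmd=(40.000, 2.000, 4.750°) → follower=(41.000, 6.000, -0.250°)
step 1: Δleader=(-22.000, -20.000, -18.000°), disengaged; cmd=(0,0,0) → follower holds at (41.000, 6.000, -0.250°)
step 2: Δleader=(-13.000, -9.000, 23.000°), engaged; cmd=(-28.000, -14.500, 5.250°) → follower=(13.000, -8.500, 5.000°)
step 3: Δleader=(23.000, -25.000, -13.000°), engaged; cmd=(44.000, -38.500, -3.750°) → follower=(57.000, -47.000, 1.250°)
step 4: Δleader=(-15.000, -17.000, -21.000°), engaged; cmd=(-32.000, -26.500, -5.750°) → follower=(25.000, -73.500, -4.500°)


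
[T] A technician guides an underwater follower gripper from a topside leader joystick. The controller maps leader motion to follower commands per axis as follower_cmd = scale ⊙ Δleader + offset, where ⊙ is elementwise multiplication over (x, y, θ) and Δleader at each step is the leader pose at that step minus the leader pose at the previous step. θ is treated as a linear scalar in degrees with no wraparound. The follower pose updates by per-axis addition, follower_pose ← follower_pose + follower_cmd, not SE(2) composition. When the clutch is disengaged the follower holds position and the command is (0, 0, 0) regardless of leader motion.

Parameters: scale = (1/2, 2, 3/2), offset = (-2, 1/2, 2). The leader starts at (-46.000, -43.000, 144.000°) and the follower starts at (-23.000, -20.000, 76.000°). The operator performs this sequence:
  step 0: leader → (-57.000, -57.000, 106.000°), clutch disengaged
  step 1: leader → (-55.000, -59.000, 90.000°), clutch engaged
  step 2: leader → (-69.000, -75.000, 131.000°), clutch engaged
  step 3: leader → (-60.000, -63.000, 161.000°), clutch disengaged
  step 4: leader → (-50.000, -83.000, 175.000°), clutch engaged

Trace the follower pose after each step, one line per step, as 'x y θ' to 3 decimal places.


step 0: Δleader=(-11.000, -14.000, -38.000°), disengaged; cmd=(0,0,0) → follower holds at (-23.000, -20.000, 76.000°)
step 1: Δleader=(2.000, -2.000, -16.000°), engaged; cmd=(-1.000, -3.500, -22.000°) → follower=(-24.000, -23.500, 54.000°)
step 2: Δleader=(-14.000, -16.000, 41.000°), engaged; cmd=(-9.000, -31.500, 63.500°) → follower=(-33.000, -55.000, 117.500°)
step 3: Δleader=(9.000, 12.000, 30.000°), disengaged; cmd=(0,0,0) → follower holds at (-33.000, -55.000, 117.500°)
step 4: Δleader=(10.000, -20.000, 14.000°), engaged; cmd=(3.000, -39.500, 23.000°) → follower=(-30.000, -94.500, 140.500°)

-23.000 -20.000 76.000
-24.000 -23.500 54.000
-33.000 -55.000 117.500
-33.000 -55.000 117.500
-30.000 -94.500 140.500
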